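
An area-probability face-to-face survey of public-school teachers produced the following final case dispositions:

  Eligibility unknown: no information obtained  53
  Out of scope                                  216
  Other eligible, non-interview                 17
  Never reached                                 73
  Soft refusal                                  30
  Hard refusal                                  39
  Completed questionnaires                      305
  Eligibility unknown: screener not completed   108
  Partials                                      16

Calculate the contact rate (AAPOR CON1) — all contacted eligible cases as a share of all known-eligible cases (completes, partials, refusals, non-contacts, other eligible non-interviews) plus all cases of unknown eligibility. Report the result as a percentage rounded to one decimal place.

Declined to participate = 39 + 30 = 69
Unknown eligibility = 108 + 53 = 161
Numerator: 305 + 16 + 69 + 17 = 407
Denominator: 305 + 16 + 69 + 73 + 17 + 161 = 641
CON1 = 407 / 641 = 0.6349

63.5%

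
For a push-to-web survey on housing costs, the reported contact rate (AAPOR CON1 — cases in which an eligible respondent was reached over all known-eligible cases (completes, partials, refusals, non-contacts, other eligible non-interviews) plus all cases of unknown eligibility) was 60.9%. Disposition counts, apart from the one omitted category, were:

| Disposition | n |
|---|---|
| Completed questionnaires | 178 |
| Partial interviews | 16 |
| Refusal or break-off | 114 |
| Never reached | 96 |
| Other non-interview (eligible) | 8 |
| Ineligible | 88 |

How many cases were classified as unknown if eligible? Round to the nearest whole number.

Top = 178 + 16 + 114 + 8 = 316
CON1 = 316 / D = 0.609
D = 316 / 0.609 = 518.9
Rest of base = 412
unknown if eligible = 518.9 − 412 ≈ 107

107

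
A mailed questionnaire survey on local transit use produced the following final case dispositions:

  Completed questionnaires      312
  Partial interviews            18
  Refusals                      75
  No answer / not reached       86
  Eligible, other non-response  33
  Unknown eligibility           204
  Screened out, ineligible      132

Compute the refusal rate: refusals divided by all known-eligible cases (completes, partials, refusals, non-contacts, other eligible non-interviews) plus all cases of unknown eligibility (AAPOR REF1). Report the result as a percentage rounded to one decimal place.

Num = 75
Denom = 312 + 18 + 75 + 86 + 33 + 204 = 728
REF1 = 75 / 728 = 0.1030

10.3%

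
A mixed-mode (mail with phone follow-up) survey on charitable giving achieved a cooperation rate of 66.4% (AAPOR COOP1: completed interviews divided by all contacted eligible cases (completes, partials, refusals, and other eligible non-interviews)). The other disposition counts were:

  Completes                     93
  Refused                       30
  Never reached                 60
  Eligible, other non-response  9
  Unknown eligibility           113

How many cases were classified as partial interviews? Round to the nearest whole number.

8

COOP1 = 93 / D = 0.664
D = 93 / 0.664 = 140.1
Rest of base = 132
partial interviews = 140.1 − 132 ≈ 8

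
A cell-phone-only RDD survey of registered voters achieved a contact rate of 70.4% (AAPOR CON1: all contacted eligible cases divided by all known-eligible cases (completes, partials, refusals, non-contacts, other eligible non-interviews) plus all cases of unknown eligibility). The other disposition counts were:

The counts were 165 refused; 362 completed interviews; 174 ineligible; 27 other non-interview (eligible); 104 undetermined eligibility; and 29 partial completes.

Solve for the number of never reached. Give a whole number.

141

Top = 362 + 29 + 165 + 27 = 583
CON1 = 583 / D = 0.704
D = 583 / 0.704 = 828.1
Rest of base = 687
never reached = 828.1 − 687 ≈ 141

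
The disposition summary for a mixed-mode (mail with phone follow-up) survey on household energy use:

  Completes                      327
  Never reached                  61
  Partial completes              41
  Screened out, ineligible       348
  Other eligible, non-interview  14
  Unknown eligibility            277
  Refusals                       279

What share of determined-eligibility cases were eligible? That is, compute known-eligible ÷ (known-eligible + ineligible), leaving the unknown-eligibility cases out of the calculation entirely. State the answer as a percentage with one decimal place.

Determined eligible → 327 + 41 + 279 + 61 + 14 = 722
e = 722 / (722 + 348) = 722 / 1070 = 0.6748

67.5%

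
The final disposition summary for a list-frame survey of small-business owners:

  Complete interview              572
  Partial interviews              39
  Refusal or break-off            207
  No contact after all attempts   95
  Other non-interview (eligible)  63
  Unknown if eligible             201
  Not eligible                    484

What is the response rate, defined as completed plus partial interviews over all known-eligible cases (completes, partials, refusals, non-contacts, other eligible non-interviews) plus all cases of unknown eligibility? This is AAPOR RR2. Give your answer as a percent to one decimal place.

Top → 572 + 39 = 611
Base → 572 + 39 + 207 + 95 + 63 + 201 = 1177
RR2 = 611 / 1177 = 0.5191

51.9%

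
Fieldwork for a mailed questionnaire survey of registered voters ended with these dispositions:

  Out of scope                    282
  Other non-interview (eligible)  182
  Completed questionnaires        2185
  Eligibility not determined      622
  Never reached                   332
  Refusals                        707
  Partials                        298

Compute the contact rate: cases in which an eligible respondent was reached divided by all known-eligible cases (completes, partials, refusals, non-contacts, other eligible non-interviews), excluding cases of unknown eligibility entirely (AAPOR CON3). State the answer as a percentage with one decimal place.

91.0%

Num → 2185 + 298 + 707 + 182 = 3372
Denominator → 2185 + 298 + 707 + 332 + 182 = 3704
CON3 = 3372 / 3704 = 0.9104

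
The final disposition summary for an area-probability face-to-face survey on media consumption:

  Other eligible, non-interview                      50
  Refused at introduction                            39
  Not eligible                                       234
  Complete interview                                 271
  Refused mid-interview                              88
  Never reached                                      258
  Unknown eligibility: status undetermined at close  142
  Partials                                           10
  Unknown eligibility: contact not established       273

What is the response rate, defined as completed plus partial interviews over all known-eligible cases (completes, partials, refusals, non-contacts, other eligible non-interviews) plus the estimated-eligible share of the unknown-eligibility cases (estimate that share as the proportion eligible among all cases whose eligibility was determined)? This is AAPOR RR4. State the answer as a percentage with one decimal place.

Declined to participate = 39 + 88 = 127
Undetermined eligibility = 273 + 142 = 415
Numerator = 271 + 10 = 281
Known eligible = 271 + 10 + 127 + 258 + 50 = 716
e = 716 / (716 + 234) = 716 / 950 = 0.7537
Eligible share of unknowns = 0.7537 × 415 = 312.79
Base = 716 + 312.79 = 1028.79
RR4 = 281 / 1028.79 = 0.2731

27.3%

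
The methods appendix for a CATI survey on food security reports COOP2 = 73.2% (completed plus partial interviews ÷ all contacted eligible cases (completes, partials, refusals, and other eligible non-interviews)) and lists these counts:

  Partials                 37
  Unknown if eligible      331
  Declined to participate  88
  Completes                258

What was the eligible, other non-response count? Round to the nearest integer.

20

Numerator → 258 + 37 = 295
COOP2 = 295 / D = 0.732
D = 295 / 0.732 = 403.0
Rest of base = 383
eligible, other non-response = 403.0 − 383 ≈ 20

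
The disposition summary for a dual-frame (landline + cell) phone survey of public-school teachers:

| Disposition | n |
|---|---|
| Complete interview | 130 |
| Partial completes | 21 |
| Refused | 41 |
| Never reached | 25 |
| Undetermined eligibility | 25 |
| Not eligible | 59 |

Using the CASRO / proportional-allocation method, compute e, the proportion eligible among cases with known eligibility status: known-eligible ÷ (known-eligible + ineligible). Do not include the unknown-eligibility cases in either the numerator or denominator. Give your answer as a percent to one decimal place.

78.6%

Determined eligible → 130 + 21 + 41 + 25 = 217
e = 217 / (217 + 59) = 217 / 276 = 0.7862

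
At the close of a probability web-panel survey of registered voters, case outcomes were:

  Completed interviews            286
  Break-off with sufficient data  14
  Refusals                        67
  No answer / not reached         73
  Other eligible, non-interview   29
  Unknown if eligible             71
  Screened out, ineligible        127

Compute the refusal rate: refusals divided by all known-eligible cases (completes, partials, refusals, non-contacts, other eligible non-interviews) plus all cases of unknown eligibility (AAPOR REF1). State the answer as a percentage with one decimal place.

Top = 67
Denom = 286 + 14 + 67 + 73 + 29 + 71 = 540
REF1 = 67 / 540 = 0.1241

12.4%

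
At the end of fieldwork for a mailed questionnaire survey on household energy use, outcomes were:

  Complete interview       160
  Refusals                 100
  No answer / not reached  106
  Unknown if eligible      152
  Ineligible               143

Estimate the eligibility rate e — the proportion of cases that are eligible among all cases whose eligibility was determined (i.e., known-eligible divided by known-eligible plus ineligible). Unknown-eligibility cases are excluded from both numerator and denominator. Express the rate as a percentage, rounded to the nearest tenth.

Eligible (known) → 160 + 100 + 106 = 366
e = 366 / (366 + 143) = 366 / 509 = 0.7191

71.9%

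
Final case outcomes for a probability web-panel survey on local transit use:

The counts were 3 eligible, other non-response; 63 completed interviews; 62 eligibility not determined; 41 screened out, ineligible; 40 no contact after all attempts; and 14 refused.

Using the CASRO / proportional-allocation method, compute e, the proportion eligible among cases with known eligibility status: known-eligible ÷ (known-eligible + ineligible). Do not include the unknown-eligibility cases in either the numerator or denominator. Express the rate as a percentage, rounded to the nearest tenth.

Eligible (known): 63 + 14 + 40 + 3 = 120
e = 120 / (120 + 41) = 120 / 161 = 0.7453

74.5%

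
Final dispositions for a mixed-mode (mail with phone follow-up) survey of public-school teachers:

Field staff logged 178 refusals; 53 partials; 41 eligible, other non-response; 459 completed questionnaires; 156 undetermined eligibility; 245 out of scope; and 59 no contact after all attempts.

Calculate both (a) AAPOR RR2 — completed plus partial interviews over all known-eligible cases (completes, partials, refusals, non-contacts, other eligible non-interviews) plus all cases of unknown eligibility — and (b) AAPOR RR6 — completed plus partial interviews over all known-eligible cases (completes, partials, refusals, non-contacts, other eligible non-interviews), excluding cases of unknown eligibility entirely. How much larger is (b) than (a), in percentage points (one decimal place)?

10.7

Numerator = 459 + 53 = 512
Denom = 459 + 53 + 178 + 59 + 41 + 156 = 946
RR2 = 512 / 946 = 0.5412
Denom = 459 + 53 + 178 + 59 + 41 = 790
RR6 = 512 / 790 = 0.6481
Difference = 64.81 − 54.12 = 10.69 percentage points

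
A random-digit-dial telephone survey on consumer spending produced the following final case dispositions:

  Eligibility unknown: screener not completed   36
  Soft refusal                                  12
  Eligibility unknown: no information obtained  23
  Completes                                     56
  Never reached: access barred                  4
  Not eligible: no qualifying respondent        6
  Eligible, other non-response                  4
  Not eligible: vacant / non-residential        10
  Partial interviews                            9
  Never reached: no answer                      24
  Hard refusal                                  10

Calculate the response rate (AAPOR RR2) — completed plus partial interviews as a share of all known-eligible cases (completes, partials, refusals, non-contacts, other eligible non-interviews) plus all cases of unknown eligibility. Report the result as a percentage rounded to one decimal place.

Declined to participate = 10 + 12 = 22
Non-contacts = 24 + 4 = 28
Unknown if eligible = 36 + 23 = 59
Out of scope = 6 + 10 = 16
Numerator → 56 + 9 = 65
Denom → 56 + 9 + 22 + 28 + 4 + 59 = 178
RR2 = 65 / 178 = 0.3652

36.5%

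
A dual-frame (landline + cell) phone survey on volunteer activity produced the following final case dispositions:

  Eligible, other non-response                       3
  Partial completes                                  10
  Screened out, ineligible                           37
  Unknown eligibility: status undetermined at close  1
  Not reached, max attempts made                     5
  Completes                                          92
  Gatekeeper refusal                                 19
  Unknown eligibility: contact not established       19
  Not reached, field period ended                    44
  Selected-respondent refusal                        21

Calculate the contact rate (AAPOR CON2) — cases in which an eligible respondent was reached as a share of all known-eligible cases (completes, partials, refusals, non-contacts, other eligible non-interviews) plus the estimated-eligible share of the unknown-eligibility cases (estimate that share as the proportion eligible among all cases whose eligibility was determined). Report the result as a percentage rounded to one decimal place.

Refusals = 19 + 21 = 40
Non-contacts = 44 + 5 = 49
Unknown if eligible = 19 + 1 = 20
Num: 92 + 10 + 40 + 3 = 145
Known eligible: 92 + 10 + 40 + 49 + 3 = 194
e = 194 / (194 + 37) = 194 / 231 = 0.8398
e × U: 0.8398 × 20 = 16.80
Denominator: 194 + 16.80 = 210.80
CON2 = 145 / 210.80 = 0.6879

68.8%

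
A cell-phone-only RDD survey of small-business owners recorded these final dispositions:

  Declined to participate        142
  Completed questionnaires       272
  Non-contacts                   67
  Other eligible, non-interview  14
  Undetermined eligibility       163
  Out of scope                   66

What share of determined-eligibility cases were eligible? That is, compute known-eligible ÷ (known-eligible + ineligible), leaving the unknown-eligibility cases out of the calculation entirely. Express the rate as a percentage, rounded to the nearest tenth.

Known eligible = 272 + 142 + 67 + 14 = 495
e = 495 / (495 + 66) = 495 / 561 = 0.8824

88.2%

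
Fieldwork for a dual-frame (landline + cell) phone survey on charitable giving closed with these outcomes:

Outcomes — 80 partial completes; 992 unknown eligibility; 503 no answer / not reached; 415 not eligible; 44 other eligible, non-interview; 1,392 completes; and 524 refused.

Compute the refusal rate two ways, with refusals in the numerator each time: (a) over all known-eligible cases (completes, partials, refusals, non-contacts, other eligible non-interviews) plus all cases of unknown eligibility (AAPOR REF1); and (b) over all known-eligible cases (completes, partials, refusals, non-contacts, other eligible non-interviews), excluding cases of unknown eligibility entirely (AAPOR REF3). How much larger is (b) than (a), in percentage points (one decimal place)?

5.8

Numerator = 524
Denom = 1392 + 80 + 524 + 503 + 44 + 992 = 3535
REF1 = 524 / 3535 = 0.1482
Denom = 1392 + 80 + 524 + 503 + 44 = 2543
REF3 = 524 / 2543 = 0.2061
Difference = 20.61 − 14.82 = 5.79 percentage points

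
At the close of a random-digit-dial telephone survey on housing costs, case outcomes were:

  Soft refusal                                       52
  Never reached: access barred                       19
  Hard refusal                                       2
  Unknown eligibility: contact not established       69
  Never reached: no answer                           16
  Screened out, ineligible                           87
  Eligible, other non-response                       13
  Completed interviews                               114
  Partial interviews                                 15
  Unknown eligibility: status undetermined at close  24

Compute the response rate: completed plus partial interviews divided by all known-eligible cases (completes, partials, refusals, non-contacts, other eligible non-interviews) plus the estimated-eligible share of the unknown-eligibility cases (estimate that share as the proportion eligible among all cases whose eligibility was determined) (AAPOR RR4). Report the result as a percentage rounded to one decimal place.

43.2%

Refusals = 2 + 52 = 54
No contact after all attempts = 16 + 19 = 35
Undetermined eligibility = 69 + 24 = 93
Top: 114 + 15 = 129
Known eligible: 114 + 15 + 54 + 35 + 13 = 231
e = 231 / (231 + 87) = 231 / 318 = 0.7264
e × U: 0.7264 × 93 = 67.56
Denom: 231 + 67.56 = 298.56
RR4 = 129 / 298.56 = 0.4321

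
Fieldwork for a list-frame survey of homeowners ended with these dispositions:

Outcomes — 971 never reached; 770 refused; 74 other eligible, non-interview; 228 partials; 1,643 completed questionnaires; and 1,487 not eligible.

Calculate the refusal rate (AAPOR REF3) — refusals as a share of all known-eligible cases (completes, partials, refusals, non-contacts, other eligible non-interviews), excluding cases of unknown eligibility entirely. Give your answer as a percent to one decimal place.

Numerator → 770
Base → 1643 + 228 + 770 + 971 + 74 = 3686
REF3 = 770 / 3686 = 0.2089

20.9%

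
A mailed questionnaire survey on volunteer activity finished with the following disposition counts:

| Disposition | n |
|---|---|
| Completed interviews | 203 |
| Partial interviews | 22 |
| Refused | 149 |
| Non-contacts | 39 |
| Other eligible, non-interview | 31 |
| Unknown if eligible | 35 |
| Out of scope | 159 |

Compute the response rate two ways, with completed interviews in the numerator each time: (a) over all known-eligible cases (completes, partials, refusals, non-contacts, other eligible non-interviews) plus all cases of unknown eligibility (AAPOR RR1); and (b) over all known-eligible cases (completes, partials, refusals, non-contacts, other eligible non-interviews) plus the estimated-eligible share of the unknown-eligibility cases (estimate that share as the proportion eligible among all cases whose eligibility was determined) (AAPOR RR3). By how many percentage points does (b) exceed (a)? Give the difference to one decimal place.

0.8

Num = 203
Denom = 203 + 22 + 149 + 39 + 31 + 35 = 479
RR1 = 203 / 479 = 0.4238
Determined eligible = 203 + 22 + 149 + 39 + 31 = 444
e = 444 / (444 + 159) = 444 / 603 = 0.7363
Estimated eligible among unknowns = 0.7363 × 35 = 25.77
Denom = 444 + 25.77 = 469.77
RR3 = 203 / 469.77 = 0.4321
Difference = 43.21 − 42.38 = 0.83 percentage points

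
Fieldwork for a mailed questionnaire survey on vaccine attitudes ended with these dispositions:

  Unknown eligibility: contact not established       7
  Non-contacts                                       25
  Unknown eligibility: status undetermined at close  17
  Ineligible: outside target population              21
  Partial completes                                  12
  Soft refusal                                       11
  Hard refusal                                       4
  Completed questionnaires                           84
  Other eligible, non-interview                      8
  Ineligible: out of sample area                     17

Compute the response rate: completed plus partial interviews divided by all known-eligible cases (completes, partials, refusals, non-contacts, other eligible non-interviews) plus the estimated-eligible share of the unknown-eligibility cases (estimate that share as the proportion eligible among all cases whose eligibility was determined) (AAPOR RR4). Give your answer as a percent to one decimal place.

58.9%

Refusals = 4 + 11 = 15
Undetermined eligibility = 7 + 17 = 24
Screened out, ineligible = 21 + 17 = 38
Numerator: 84 + 12 = 96
Known eligible: 84 + 12 + 15 + 25 + 8 = 144
e = 144 / (144 + 38) = 144 / 182 = 0.7912
Eligible share of unknowns: 0.7912 × 24 = 18.99
Base: 144 + 18.99 = 162.99
RR4 = 96 / 162.99 = 0.5890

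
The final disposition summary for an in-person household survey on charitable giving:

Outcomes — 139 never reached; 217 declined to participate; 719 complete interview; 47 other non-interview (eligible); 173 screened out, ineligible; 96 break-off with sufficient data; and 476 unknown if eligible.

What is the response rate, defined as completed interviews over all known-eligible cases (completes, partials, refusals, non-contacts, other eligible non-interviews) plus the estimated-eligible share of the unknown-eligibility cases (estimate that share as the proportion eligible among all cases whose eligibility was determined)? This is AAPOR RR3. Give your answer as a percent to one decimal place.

44.0%

Top → 719
Eligible (known) → 719 + 96 + 217 + 139 + 47 = 1218
e = 1218 / (1218 + 173) = 1218 / 1391 = 0.8756
Estimated eligible among unknowns → 0.8756 × 476 = 416.79
Denominator → 1218 + 416.79 = 1634.79
RR3 = 719 / 1634.79 = 0.4398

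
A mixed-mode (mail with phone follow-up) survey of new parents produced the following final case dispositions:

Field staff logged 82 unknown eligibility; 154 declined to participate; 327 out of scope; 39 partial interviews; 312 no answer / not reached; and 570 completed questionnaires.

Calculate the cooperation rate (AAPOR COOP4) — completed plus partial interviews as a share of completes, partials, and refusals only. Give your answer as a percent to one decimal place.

79.8%

Top: 570 + 39 = 609
Denom: 570 + 39 + 154 = 763
COOP4 = 609 / 763 = 0.7982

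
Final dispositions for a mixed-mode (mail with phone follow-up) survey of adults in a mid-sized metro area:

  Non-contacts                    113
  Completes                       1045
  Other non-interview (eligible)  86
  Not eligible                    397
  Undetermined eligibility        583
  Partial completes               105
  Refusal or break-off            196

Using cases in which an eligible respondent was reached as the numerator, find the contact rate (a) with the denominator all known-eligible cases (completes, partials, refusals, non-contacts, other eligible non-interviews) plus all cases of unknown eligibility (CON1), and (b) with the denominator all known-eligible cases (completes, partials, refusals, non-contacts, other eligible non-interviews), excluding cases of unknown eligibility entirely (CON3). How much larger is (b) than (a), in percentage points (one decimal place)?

Num = 1045 + 105 + 196 + 86 = 1432
Denom = 1045 + 105 + 196 + 113 + 86 + 583 = 2128
CON1 = 1432 / 2128 = 0.6729
Denom = 1045 + 105 + 196 + 113 + 86 = 1545
CON3 = 1432 / 1545 = 0.9269
Difference = 92.69 − 67.29 = 25.40 percentage points

25.4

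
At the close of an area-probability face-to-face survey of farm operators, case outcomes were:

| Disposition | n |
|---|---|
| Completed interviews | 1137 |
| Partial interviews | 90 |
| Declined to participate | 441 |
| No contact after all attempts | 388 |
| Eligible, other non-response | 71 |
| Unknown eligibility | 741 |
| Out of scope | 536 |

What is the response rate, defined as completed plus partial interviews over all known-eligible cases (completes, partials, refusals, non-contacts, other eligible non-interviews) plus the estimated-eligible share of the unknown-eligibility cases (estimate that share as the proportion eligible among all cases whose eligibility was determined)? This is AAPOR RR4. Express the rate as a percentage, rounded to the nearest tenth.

Numerator: 1137 + 90 = 1227
Eligible (known): 1137 + 90 + 441 + 388 + 71 = 2127
e = 2127 / (2127 + 536) = 2127 / 2663 = 0.7987
Eligible share of unknowns: 0.7987 × 741 = 591.84
Base: 2127 + 591.84 = 2718.84
RR4 = 1227 / 2718.84 = 0.4513

45.1%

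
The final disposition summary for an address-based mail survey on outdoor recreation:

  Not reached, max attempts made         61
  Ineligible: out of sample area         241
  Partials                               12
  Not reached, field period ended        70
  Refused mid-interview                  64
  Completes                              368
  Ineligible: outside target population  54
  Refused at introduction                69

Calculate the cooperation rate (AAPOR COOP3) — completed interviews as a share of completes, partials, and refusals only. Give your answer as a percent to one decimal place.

71.7%

Declined to participate = 69 + 64 = 133
No contact after all attempts = 70 + 61 = 131
Not eligible = 54 + 241 = 295
Numerator → 368
Denominator → 368 + 12 + 133 = 513
COOP3 = 368 / 513 = 0.7173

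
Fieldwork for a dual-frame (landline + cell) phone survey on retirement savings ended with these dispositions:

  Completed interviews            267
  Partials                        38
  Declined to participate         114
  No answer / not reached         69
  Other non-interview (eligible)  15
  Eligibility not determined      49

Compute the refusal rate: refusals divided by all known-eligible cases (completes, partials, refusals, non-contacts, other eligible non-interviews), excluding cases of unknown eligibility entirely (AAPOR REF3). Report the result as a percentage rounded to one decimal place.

Num: 114
Denom: 267 + 38 + 114 + 69 + 15 = 503
REF3 = 114 / 503 = 0.2266

22.7%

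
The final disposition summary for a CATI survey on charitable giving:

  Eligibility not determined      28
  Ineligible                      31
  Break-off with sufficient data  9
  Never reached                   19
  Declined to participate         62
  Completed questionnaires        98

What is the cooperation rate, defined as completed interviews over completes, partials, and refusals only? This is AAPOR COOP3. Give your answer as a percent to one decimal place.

58.0%

Numerator → 98
Denom → 98 + 9 + 62 = 169
COOP3 = 98 / 169 = 0.5799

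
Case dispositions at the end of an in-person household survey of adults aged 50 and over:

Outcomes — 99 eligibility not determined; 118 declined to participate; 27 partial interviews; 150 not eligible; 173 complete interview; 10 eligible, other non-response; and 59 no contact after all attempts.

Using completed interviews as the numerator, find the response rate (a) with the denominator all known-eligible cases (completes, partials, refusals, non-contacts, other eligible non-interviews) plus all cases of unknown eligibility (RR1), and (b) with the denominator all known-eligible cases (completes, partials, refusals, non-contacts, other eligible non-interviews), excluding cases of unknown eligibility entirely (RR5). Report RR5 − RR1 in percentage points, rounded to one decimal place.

9.1

Top: 173
Denominator: 173 + 27 + 118 + 59 + 10 + 99 = 486
RR1 = 173 / 486 = 0.3560
Denominator: 173 + 27 + 118 + 59 + 10 = 387
RR5 = 173 / 387 = 0.4470
Difference = 44.70 − 35.60 = 9.10 percentage points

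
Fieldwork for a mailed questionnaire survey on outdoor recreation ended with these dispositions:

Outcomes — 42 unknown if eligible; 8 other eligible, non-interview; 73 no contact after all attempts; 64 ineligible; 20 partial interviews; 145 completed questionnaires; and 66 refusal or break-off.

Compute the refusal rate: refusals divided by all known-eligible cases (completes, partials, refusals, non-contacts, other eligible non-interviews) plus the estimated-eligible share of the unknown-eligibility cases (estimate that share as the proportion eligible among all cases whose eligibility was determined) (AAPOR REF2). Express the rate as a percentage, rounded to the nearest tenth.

Top: 66
Known eligible: 145 + 20 + 66 + 73 + 8 = 312
e = 312 / (312 + 64) = 312 / 376 = 0.8298
Eligible share of unknowns: 0.8298 × 42 = 34.85
Denominator: 312 + 34.85 = 346.85
REF2 = 66 / 346.85 = 0.1903

19.0%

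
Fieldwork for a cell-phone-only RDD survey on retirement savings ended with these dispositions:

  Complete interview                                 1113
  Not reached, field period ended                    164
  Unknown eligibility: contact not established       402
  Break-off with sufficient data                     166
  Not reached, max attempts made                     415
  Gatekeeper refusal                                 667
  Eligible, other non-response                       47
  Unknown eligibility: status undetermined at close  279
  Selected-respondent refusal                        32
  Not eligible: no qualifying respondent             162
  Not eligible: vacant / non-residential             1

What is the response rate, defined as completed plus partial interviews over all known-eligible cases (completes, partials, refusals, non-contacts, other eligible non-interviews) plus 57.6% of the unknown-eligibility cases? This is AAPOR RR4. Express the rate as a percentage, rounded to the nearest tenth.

42.7%

Refusals = 667 + 32 = 699
No answer / not reached = 164 + 415 = 579
Undetermined eligibility = 402 + 279 = 681
Screened out, ineligible = 162 + 1 = 163
Top: 1113 + 166 = 1279
Known eligible: 1113 + 166 + 699 + 579 + 47 = 2604
e × U: 0.5760 × 681 = 392.26
Base: 2604 + 392.26 = 2996.26
RR4 = 1279 / 2996.26 = 0.4269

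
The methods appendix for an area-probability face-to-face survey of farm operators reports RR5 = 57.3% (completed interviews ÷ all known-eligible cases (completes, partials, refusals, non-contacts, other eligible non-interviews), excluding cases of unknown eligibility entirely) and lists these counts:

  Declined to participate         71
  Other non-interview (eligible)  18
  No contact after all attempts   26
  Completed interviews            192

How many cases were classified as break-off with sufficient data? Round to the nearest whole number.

28

RR5 = 192 / D = 0.573
D = 192 / 0.573 = 335.1
Rest of base = 307
break-off with sufficient data = 335.1 − 307 ≈ 28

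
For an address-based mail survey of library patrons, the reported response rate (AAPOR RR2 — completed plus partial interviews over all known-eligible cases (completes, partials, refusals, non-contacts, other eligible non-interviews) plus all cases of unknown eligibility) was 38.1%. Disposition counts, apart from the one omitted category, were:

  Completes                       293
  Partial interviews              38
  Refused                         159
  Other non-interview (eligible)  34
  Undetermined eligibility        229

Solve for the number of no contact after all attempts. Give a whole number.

116

Top = 293 + 38 = 331
RR2 = 331 / D = 0.381
D = 331 / 0.381 = 868.8
Remaining denominator categories sum to 753
no contact after all attempts = 868.8 − 753 ≈ 116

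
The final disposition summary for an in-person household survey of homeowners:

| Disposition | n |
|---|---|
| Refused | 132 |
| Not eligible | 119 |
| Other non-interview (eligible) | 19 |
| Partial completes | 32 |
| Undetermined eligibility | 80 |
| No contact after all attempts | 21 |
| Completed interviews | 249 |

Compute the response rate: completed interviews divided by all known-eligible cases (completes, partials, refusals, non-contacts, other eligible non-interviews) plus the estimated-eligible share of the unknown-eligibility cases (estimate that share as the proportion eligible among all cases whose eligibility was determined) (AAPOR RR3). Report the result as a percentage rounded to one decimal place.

48.2%

Numerator: 249
Known eligible: 249 + 32 + 132 + 21 + 19 = 453
e = 453 / (453 + 119) = 453 / 572 = 0.7920
Eligible share of unknowns: 0.7920 × 80 = 63.36
Base: 453 + 63.36 = 516.36
RR3 = 249 / 516.36 = 0.4822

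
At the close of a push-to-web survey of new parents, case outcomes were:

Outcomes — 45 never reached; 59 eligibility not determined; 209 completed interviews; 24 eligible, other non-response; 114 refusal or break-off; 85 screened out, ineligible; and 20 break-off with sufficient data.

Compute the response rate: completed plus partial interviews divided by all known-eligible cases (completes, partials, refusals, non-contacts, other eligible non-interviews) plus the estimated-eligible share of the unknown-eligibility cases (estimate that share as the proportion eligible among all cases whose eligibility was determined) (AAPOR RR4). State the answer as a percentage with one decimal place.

Numerator = 209 + 20 = 229
Known eligible = 209 + 20 + 114 + 45 + 24 = 412
e = 412 / (412 + 85) = 412 / 497 = 0.8290
Estimated eligible among unknowns = 0.8290 × 59 = 48.91
Denom = 412 + 48.91 = 460.91
RR4 = 229 / 460.91 = 0.4968

49.7%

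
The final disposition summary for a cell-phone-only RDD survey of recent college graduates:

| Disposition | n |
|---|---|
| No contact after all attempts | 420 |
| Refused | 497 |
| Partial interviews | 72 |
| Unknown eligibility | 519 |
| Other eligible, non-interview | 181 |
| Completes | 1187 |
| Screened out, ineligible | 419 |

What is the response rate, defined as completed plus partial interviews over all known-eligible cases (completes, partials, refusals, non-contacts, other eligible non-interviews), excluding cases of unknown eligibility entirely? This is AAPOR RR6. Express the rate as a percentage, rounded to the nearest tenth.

Numerator = 1187 + 72 = 1259
Base = 1187 + 72 + 497 + 420 + 181 = 2357
RR6 = 1259 / 2357 = 0.5342

53.4%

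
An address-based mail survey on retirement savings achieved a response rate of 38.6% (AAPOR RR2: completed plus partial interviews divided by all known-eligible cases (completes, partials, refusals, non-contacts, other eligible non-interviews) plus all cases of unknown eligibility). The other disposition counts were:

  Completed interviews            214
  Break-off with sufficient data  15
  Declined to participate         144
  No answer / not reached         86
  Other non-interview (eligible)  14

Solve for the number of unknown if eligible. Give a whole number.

Num = 214 + 15 = 229
RR2 = 229 / D = 0.386
D = 229 / 0.386 = 593.3
Other denominator terms total 473
unknown if eligible = 593.3 − 473 ≈ 120

120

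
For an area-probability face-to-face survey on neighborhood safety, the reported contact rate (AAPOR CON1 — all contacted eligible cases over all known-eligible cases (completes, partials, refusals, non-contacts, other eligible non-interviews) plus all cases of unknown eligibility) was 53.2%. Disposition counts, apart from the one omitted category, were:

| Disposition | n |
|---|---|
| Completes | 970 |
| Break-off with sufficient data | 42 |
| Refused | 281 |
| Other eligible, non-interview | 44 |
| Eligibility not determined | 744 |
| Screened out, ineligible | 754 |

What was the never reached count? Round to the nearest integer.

Num → 970 + 42 + 281 + 44 = 1337
CON1 = 1337 / D = 0.532
D = 1337 / 0.532 = 2513.2
Remaining denominator categories sum to 2081
never reached = 2513.2 − 2081 ≈ 432

432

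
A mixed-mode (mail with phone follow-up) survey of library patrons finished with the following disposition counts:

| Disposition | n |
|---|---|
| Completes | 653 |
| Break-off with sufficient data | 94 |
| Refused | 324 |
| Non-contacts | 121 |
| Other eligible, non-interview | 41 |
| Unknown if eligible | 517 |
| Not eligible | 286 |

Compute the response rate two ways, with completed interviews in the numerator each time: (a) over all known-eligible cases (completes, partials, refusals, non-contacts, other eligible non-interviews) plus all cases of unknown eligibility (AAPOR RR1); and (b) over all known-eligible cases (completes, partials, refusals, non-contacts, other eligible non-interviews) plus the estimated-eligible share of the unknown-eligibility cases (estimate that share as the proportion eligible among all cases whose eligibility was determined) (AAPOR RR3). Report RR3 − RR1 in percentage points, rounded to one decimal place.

Numerator = 653
Denominator = 653 + 94 + 324 + 121 + 41 + 517 = 1750
RR1 = 653 / 1750 = 0.3731
Known eligible = 653 + 94 + 324 + 121 + 41 = 1233
e = 1233 / (1233 + 286) = 1233 / 1519 = 0.8117
Estimated eligible among unknowns = 0.8117 × 517 = 419.65
Denominator = 1233 + 419.65 = 1652.65
RR3 = 653 / 1652.65 = 0.3951
Difference = 39.51 − 37.31 = 2.20 percentage points

2.2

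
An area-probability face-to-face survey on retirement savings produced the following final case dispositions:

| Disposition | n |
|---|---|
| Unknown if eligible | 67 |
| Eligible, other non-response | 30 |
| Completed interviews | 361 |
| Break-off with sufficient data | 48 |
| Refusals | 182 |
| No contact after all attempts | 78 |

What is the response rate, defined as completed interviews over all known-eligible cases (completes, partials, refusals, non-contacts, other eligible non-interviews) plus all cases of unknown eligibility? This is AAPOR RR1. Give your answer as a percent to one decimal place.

Top: 361
Denominator: 361 + 48 + 182 + 78 + 30 + 67 = 766
RR1 = 361 / 766 = 0.4713

47.1%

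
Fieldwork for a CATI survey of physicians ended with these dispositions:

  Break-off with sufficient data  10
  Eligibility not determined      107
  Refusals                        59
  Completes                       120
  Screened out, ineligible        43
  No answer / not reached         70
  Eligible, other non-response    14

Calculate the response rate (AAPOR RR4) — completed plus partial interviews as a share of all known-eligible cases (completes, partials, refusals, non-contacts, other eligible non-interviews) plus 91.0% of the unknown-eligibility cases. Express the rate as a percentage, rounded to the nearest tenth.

Num → 120 + 10 = 130
Determined eligible → 120 + 10 + 59 + 70 + 14 = 273
e × U → 0.9100 × 107 = 97.37
Base → 273 + 97.37 = 370.37
RR4 = 130 / 370.37 = 0.3510

35.1%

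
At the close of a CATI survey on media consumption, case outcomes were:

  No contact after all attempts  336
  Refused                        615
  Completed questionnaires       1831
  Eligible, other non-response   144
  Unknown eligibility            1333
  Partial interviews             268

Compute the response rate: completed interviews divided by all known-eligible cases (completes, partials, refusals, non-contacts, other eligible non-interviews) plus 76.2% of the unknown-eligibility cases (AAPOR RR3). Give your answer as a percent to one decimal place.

43.5%

Numerator = 1831
Eligible (known) = 1831 + 268 + 615 + 336 + 144 = 3194
e × U = 0.7620 × 1333 = 1015.75
Base = 3194 + 1015.75 = 4209.75
RR3 = 1831 / 4209.75 = 0.4349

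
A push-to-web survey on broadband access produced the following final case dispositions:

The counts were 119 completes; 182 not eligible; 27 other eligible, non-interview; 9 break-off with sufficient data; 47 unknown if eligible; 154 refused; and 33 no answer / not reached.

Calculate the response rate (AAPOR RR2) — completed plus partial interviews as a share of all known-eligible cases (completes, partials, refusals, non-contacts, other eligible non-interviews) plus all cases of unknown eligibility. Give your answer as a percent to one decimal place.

32.9%

Numerator: 119 + 9 = 128
Denominator: 119 + 9 + 154 + 33 + 27 + 47 = 389
RR2 = 128 / 389 = 0.3290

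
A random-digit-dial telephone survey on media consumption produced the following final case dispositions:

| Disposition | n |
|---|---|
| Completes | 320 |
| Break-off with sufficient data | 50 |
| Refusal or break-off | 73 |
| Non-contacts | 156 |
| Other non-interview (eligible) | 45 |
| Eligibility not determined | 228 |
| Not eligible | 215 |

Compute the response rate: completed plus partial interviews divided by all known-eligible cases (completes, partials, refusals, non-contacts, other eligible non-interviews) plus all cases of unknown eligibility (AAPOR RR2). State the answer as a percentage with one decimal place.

42.4%

Numerator: 320 + 50 = 370
Denominator: 320 + 50 + 73 + 156 + 45 + 228 = 872
RR2 = 370 / 872 = 0.4243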